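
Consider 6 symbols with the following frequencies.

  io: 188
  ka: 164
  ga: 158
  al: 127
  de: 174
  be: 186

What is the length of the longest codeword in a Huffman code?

3

Merge the two lowest-weight nodes at each step:
combine al(127), ga(158) → 285
combine ka(164), de(174) → 338
combine be(186), io(188) → 374
combine 285, 338 → 623
combine 374, 623 → 997
The rarest symbols sit at the bottom; the longest codeword is 3 bits.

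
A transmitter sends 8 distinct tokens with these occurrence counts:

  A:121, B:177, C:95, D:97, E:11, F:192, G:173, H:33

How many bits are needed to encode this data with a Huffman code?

Build the Huffman tree bottom-up:
merge E(11) and H(33): 44
merge 44 and C(95): 139
merge D(97) and A(121): 218
merge 139 and G(173): 312
merge B(177) and F(192): 369
merge 218 and 312: 530
merge 369 and 530: 899
Each symbol's bit-cost is frequency × depth; summing gives 2511 bits (equivalently 44 + 139 + 218 + 312 + 369 + 530 + 899).

2511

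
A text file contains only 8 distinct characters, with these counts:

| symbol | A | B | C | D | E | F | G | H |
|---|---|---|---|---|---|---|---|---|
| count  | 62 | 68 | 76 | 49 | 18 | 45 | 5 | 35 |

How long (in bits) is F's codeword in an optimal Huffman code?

3

Huffman merges, smallest pair first:
G(5) + E(18) → 23
23 + H(35) → 58
F(45) + D(49) → 94
58 + A(62) → 120
B(68) + C(76) → 144
94 + 120 → 214
144 + 214 → 358
F sits 3 levels below the root, so its codeword is 3 bits.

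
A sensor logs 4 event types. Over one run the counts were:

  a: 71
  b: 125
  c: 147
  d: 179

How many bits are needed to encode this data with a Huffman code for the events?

1044

Build the Huffman tree bottom-up:
combine a(71), b(125) → 196
combine c(147), d(179) → 326
combine 196, 326 → 522
Total encoded bits = sum of merged weights = 196 + 326 + 522 = 1044.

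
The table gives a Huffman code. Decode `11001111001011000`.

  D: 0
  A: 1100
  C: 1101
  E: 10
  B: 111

ABEDEAD

Read left to right; each codeword is recognised as soon as it completes (prefix code):
  1100→A | 111→B | 10→E | 0→D | 10→E | 1100→A | 0→D
Decoded message: ABEDEAD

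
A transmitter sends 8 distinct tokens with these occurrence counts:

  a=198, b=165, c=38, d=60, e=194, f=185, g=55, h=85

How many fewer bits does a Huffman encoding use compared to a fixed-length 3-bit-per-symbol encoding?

154

Fixed-length: 3 bits × 980 symbols = 2940 bits.
Huffman merges:
c(38) + g(55) → 93
d(60) + h(85) → 145
93 + 145 → 238
b(165) + f(185) → 350
e(194) + a(198) → 392
238 + 350 → 588
392 + 588 → 980
Huffman total = 93 + 145 + 238 + 350 + 392 + 588 + 980 = 2786 bits.
Saving = 2940 − 2786 = 154 bits.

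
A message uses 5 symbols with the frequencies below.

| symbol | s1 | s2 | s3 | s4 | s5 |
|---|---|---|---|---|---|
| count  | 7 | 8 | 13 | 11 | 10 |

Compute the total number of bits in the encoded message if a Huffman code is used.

113

Build the Huffman tree bottom-up:
combine s1(7), s2(8) → 15
combine s5(10), s4(11) → 21
combine s3(13), 15 → 28
combine 21, 28 → 49
Total encoded bits = sum of merged weights = 15 + 21 + 28 + 49 = 113.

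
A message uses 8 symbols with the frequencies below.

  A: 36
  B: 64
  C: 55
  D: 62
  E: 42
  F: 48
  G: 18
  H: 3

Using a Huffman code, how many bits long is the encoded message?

936

Merge the two smallest weights repeatedly:
combine H(3), G(18) → 21
combine 21, A(36) → 57
combine E(42), F(48) → 90
combine C(55), 57 → 112
combine D(62), B(64) → 126
combine 90, 112 → 202
combine 126, 202 → 328
Total encoded bits = sum of merged weights = 21 + 57 + 90 + 112 + 126 + 202 + 328 = 936.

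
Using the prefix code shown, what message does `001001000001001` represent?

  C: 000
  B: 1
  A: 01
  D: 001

DDCDD

Read left to right; each codeword is recognised as soon as it completes (prefix code):
  001→D | 001→D | 000→C | 001→D | 001→D
Decoded message: DDCDD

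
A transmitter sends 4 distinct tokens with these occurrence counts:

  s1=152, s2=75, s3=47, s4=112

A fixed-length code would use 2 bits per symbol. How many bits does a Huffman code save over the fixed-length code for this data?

30

Fixed-length: 2 bits × 386 symbols = 772 bits.
Huffman merges:
combine s3(47), s2(75) → 122
combine s4(112), 122 → 234
combine s1(152), 234 → 386
Huffman total = 122 + 234 + 386 = 742 bits.
Saving = 772 − 742 = 30 bits.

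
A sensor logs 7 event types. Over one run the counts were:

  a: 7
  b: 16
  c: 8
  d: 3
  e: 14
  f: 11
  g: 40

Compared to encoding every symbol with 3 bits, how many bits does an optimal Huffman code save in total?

52

Fixed-length: 3 bits × 99 symbols = 297 bits.
Huffman merges:
merge d(3) and a(7): 10
merge c(8) and 10: 18
merge f(11) and e(14): 25
merge b(16) and 18: 34
merge 25 and 34: 59
merge g(40) and 59: 99
Huffman total = 10 + 18 + 25 + 34 + 59 + 99 = 245 bits.
Saving = 297 − 245 = 52 bits.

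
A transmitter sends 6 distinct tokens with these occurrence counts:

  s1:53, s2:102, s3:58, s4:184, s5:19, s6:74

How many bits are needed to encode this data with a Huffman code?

1174

Greedily combine the two least-frequent nodes:
merge s5(19) and s1(53): 72
merge s3(58) and 72: 130
merge s6(74) and s2(102): 176
merge 130 and 176: 306
merge s4(184) and 306: 490
Each symbol's bit-cost is frequency × depth; summing gives 1174 bits (equivalently 72 + 130 + 176 + 306 + 490).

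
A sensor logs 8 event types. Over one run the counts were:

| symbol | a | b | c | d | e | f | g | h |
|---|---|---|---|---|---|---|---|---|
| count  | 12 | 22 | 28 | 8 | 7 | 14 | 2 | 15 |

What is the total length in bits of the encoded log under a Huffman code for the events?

Merge the two smallest weights repeatedly:
combine g(2), e(7) → 9
combine d(8), 9 → 17
combine a(12), f(14) → 26
combine h(15), 17 → 32
combine b(22), 26 → 48
combine c(28), 32 → 60
combine 48, 60 → 108
The encoded length is the sum of every internal node's weight: 9 + 17 + 26 + 32 + 48 + 60 + 108 = 300 bits.

300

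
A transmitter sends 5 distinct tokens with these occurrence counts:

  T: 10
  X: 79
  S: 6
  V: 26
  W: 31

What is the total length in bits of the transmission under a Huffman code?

Build the Huffman tree bottom-up:
merge S(6) and T(10): 16
merge 16 and V(26): 42
merge W(31) and 42: 73
merge 73 and X(79): 152
Each symbol's bit-cost is frequency × depth; summing gives 283 bits (equivalently 16 + 42 + 73 + 152).

283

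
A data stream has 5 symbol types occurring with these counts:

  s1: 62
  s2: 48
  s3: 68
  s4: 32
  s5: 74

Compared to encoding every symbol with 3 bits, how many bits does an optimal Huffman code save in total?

204

Fixed-length: 3 bits × 284 symbols = 852 bits.
Huffman merges:
s4(32) + s2(48) → 80
s1(62) + s3(68) → 130
s5(74) + 80 → 154
130 + 154 → 284
Huffman total = 80 + 130 + 154 + 284 = 648 bits.
Saving = 852 − 648 = 204 bits.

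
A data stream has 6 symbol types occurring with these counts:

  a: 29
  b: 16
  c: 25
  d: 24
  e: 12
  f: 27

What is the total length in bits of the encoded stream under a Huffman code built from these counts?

343

Build the Huffman tree bottom-up:
e(12) + b(16) → 28
d(24) + c(25) → 49
f(27) + 28 → 55
a(29) + 49 → 78
55 + 78 → 133
Each symbol's bit-cost is frequency × depth; summing gives 343 bits (equivalently 28 + 49 + 55 + 78 + 133).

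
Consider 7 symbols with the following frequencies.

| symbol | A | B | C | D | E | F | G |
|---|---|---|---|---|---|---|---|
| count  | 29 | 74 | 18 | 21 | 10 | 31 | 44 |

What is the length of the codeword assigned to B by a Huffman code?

Huffman merges, smallest pair first:
merge E(10) and C(18): 28
merge D(21) and 28: 49
merge A(29) and F(31): 60
merge G(44) and 49: 93
merge 60 and B(74): 134
merge 93 and 134: 227
B's leaf is at depth 2, giving a 2-bit codeword.

2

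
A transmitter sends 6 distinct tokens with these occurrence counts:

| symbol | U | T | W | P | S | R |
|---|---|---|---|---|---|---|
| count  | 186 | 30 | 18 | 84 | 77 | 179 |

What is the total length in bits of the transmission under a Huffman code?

Greedily combine the two least-frequent nodes:
W(18) + T(30) → 48
48 + S(77) → 125
P(84) + 125 → 209
R(179) + U(186) → 365
209 + 365 → 574
The encoded length is the sum of every internal node's weight: 48 + 125 + 209 + 365 + 574 = 1321 bits.

1321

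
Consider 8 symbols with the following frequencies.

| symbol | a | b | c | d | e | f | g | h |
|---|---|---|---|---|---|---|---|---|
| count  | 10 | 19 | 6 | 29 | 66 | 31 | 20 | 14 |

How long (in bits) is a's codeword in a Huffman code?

Repeatedly merge the two smallest:
merge c(6) and a(10): 16
merge h(14) and 16: 30
merge b(19) and g(20): 39
merge d(29) and 30: 59
merge f(31) and 39: 70
merge 59 and e(66): 125
merge 70 and 125: 195
a's leaf is at depth 5, giving a 5-bit codeword.

5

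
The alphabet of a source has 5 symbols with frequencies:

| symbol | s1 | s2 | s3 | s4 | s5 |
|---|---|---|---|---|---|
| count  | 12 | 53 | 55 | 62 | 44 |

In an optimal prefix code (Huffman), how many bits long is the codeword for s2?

2

Repeatedly merge the two smallest:
merge s1(12) and s5(44): 56
merge s2(53) and s3(55): 108
merge 56 and s4(62): 118
merge 108 and 118: 226
s2's leaf is at depth 2, giving a 2-bit codeword.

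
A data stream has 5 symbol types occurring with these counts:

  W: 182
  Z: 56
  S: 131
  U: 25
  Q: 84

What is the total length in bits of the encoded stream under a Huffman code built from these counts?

1020

Merge the two smallest weights repeatedly:
combine U(25), Z(56) → 81
combine 81, Q(84) → 165
combine S(131), 165 → 296
combine W(182), 296 → 478
Each symbol's bit-cost is frequency × depth; summing gives 1020 bits (equivalently 81 + 165 + 296 + 478).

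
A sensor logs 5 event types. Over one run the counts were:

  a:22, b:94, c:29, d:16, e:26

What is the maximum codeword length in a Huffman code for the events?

3

Merge the two lowest-weight nodes at each step:
combine d(16), a(22) → 38
combine e(26), c(29) → 55
combine 38, 55 → 93
combine 93, b(94) → 187
The rarest symbols sit at the bottom; the longest codeword is 3 bits.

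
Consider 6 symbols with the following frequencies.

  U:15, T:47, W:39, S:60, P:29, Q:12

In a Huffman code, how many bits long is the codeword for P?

3

Huffman merges, smallest pair first:
merge Q(12) and U(15): 27
merge 27 and P(29): 56
merge W(39) and T(47): 86
merge 56 and S(60): 116
merge 86 and 116: 202
P's leaf is at depth 3, giving a 3-bit codeword.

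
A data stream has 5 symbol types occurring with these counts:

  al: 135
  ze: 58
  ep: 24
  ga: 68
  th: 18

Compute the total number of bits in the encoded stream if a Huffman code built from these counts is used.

613

Greedily combine the two least-frequent nodes:
combine th(18), ep(24) → 42
combine 42, ze(58) → 100
combine ga(68), 100 → 168
combine al(135), 168 → 303
Each symbol's bit-cost is frequency × depth; summing gives 613 bits (equivalently 42 + 100 + 168 + 303).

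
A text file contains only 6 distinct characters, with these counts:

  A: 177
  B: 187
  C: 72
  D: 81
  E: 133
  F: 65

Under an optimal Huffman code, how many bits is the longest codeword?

3

Merge the two lowest-weight nodes at each step:
F(65) + C(72) → 137
D(81) + E(133) → 214
137 + A(177) → 314
B(187) + 214 → 401
314 + 401 → 715
The rarest symbols sit at the bottom; the longest codeword is 3 bits.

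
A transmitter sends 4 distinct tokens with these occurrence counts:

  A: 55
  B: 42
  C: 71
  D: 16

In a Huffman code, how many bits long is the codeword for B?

3

Huffman merges, smallest pair first:
combine D(16), B(42) → 58
combine A(55), 58 → 113
combine C(71), 113 → 184
B sits 3 levels below the root, so its codeword is 3 bits.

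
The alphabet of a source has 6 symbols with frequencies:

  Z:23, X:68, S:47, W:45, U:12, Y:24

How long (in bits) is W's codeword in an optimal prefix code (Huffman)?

Huffman merges, smallest pair first:
combine U(12), Z(23) → 35
combine Y(24), 35 → 59
combine W(45), S(47) → 92
combine 59, X(68) → 127
combine 92, 127 → 219
W's leaf is at depth 2, giving a 2-bit codeword.

2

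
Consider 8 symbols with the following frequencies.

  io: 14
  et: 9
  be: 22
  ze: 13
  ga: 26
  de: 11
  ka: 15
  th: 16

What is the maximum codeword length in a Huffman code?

Merge the two lowest-weight nodes at each step:
merge et(9) and de(11): 20
merge ze(13) and io(14): 27
merge ka(15) and th(16): 31
merge 20 and be(22): 42
merge ga(26) and 27: 53
merge 31 and 42: 73
merge 53 and 73: 126
The rarest symbols sit at the bottom; the longest codeword is 4 bits.

4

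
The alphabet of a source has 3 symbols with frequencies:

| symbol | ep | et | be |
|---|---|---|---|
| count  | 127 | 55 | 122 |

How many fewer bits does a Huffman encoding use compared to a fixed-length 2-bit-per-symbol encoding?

Fixed-length: 2 bits × 304 symbols = 608 bits.
Huffman merges:
et(55) + be(122) → 177
ep(127) + 177 → 304
Huffman total = 177 + 304 = 481 bits.
Saving = 608 − 481 = 127 bits.

127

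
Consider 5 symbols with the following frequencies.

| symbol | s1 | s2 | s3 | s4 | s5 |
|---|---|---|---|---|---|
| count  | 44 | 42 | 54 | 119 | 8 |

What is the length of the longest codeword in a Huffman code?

4

Merge the two lowest-weight nodes at each step:
s5(8) + s2(42) → 50
s1(44) + 50 → 94
s3(54) + 94 → 148
s4(119) + 148 → 267
Maximum depth reached is 4.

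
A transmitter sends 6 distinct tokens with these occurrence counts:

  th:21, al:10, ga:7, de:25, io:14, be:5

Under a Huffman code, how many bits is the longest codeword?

Merge the two lowest-weight nodes at each step:
merge be(5) and ga(7): 12
merge al(10) and 12: 22
merge io(14) and th(21): 35
merge 22 and de(25): 47
merge 35 and 47: 82
The first pair merged (be, ga) ends up deepest, at depth 4.

4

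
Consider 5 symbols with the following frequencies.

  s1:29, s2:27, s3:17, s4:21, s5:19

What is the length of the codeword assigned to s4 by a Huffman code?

2

Repeatedly merge the two smallest:
merge s3(17) and s5(19): 36
merge s4(21) and s2(27): 48
merge s1(29) and 36: 65
merge 48 and 65: 113
s4's leaf is at depth 2, giving a 2-bit codeword.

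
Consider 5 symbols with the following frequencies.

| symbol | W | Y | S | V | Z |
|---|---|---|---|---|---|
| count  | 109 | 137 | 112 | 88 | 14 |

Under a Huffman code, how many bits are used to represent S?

2

Repeatedly merge the two smallest:
merge Z(14) and V(88): 102
merge 102 and W(109): 211
merge S(112) and Y(137): 249
merge 211 and 249: 460
The subtree containing S is merged 2 times, so code length = 2.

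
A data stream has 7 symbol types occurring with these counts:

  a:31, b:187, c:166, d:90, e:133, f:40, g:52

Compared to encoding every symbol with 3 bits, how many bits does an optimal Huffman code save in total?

Fixed-length: 3 bits × 699 symbols = 2097 bits.
Huffman merges:
combine a(31), f(40) → 71
combine g(52), 71 → 123
combine d(90), 123 → 213
combine e(133), c(166) → 299
combine b(187), 213 → 400
combine 299, 400 → 699
Huffman total = 71 + 123 + 213 + 299 + 400 + 699 = 1805 bits.
Saving = 2097 − 1805 = 292 bits.

292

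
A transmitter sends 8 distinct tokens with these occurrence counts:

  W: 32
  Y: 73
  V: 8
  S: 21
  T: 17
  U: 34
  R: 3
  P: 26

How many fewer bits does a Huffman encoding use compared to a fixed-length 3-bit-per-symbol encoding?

Fixed-length: 3 bits × 214 symbols = 642 bits.
Huffman merges:
combine R(3), V(8) → 11
combine 11, T(17) → 28
combine S(21), P(26) → 47
combine 28, W(32) → 60
combine U(34), 47 → 81
combine 60, Y(73) → 133
combine 81, 133 → 214
Huffman total = 11 + 28 + 47 + 60 + 81 + 133 + 214 = 574 bits.
Saving = 642 − 574 = 68 bits.

68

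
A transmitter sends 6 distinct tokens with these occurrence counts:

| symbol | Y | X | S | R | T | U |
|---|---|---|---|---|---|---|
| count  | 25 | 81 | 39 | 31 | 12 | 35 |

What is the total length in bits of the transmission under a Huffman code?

544

Build the Huffman tree bottom-up:
merge T(12) and Y(25): 37
merge R(31) and U(35): 66
merge 37 and S(39): 76
merge 66 and 76: 142
merge X(81) and 142: 223
Each symbol's bit-cost is frequency × depth; summing gives 544 bits (equivalently 37 + 66 + 76 + 142 + 223).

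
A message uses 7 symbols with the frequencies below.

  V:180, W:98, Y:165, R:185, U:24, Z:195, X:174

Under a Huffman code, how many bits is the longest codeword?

4

Merge the two lowest-weight nodes at each step:
combine U(24), W(98) → 122
combine 122, Y(165) → 287
combine X(174), V(180) → 354
combine R(185), Z(195) → 380
combine 287, 354 → 641
combine 380, 641 → 1021
The rarest symbols sit at the bottom; the longest codeword is 4 bits.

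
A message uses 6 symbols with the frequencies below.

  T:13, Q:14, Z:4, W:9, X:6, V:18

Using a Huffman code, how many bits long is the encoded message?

Build the Huffman tree bottom-up:
merge Z(4) and X(6): 10
merge W(9) and 10: 19
merge T(13) and Q(14): 27
merge V(18) and 19: 37
merge 27 and 37: 64
Each symbol's bit-cost is frequency × depth; summing gives 157 bits (equivalently 10 + 19 + 27 + 37 + 64).

157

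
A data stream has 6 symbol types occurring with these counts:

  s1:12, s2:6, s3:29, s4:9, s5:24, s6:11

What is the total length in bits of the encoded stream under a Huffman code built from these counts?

Merge the two smallest weights repeatedly:
merge s2(6) and s4(9): 15
merge s6(11) and s1(12): 23
merge 15 and 23: 38
merge s5(24) and s3(29): 53
merge 38 and 53: 91
Total encoded bits = sum of merged weights = 15 + 23 + 38 + 53 + 91 = 220.

220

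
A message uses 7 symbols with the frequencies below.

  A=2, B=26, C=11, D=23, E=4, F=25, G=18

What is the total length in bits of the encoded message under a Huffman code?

Greedily combine the two least-frequent nodes:
merge A(2) and E(4): 6
merge 6 and C(11): 17
merge 17 and G(18): 35
merge D(23) and F(25): 48
merge B(26) and 35: 61
merge 48 and 61: 109
Each symbol's bit-cost is frequency × depth; summing gives 276 bits (equivalently 6 + 17 + 35 + 48 + 61 + 109).

276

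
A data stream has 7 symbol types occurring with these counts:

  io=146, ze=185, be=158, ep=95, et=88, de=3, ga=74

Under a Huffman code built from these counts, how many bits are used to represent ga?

4

Huffman merges, smallest pair first:
merge de(3) and ga(74): 77
merge 77 and et(88): 165
merge ep(95) and io(146): 241
merge be(158) and 165: 323
merge ze(185) and 241: 426
merge 323 and 426: 749
ga's leaf is at depth 4, giving a 4-bit codeword.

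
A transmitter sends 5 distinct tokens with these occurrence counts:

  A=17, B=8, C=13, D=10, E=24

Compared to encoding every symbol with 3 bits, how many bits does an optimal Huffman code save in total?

54

Fixed-length: 3 bits × 72 symbols = 216 bits.
Huffman merges:
B(8) + D(10) → 18
C(13) + A(17) → 30
18 + E(24) → 42
30 + 42 → 72
Huffman total = 18 + 30 + 42 + 72 = 162 bits.
Saving = 216 − 162 = 54 bits.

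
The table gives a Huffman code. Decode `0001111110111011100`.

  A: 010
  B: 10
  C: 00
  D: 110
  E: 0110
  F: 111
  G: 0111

CGFGGC

Read left to right; each codeword is recognised as soon as it completes (prefix code):
  00→C | 0111→G | 111→F | 0111→G | 0111→G | 00→C
Decoded message: CGFGGC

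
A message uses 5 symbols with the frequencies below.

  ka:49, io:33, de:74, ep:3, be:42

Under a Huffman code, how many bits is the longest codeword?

3

Merge the two lowest-weight nodes at each step:
combine ep(3), io(33) → 36
combine 36, be(42) → 78
combine ka(49), de(74) → 123
combine 78, 123 → 201
Maximum depth reached is 3.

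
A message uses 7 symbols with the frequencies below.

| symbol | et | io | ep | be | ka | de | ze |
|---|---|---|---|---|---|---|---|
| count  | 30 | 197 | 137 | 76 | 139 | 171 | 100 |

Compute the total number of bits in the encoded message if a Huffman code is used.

2288

Greedily combine the two least-frequent nodes:
et(30) + be(76) → 106
ze(100) + 106 → 206
ep(137) + ka(139) → 276
de(171) + io(197) → 368
206 + 276 → 482
368 + 482 → 850
Total encoded bits = sum of merged weights = 106 + 206 + 276 + 368 + 482 + 850 = 2288.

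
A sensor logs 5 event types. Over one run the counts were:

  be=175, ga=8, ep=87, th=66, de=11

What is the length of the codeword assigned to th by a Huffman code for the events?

3

Build the tree from the bottom:
ga(8) + de(11) → 19
19 + th(66) → 85
85 + ep(87) → 172
172 + be(175) → 347
The subtree containing th is merged 3 times, so code length = 3.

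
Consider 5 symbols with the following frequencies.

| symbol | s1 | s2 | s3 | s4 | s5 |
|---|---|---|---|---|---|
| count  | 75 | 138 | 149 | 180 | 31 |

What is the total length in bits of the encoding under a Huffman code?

1252

Build the Huffman tree bottom-up:
merge s5(31) and s1(75): 106
merge 106 and s2(138): 244
merge s3(149) and s4(180): 329
merge 244 and 329: 573
Each symbol's bit-cost is frequency × depth; summing gives 1252 bits (equivalently 106 + 244 + 329 + 573).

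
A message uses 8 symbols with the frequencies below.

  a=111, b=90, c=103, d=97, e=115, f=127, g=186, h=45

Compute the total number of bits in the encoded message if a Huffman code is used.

2571

Merge the two smallest weights repeatedly:
merge h(45) and b(90): 135
merge d(97) and c(103): 200
merge a(111) and e(115): 226
merge f(127) and 135: 262
merge g(186) and 200: 386
merge 226 and 262: 488
merge 386 and 488: 874
Each symbol's bit-cost is frequency × depth; summing gives 2571 bits (equivalently 135 + 200 + 226 + 262 + 386 + 488 + 874).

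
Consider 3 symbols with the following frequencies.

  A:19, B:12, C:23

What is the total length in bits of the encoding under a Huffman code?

85

Greedily combine the two least-frequent nodes:
B(12) + A(19) → 31
C(23) + 31 → 54
Each symbol's bit-cost is frequency × depth; summing gives 85 bits (equivalently 31 + 54).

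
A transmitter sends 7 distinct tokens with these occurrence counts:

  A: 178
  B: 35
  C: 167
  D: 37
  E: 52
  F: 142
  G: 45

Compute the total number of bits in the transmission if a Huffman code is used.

1650

Merge the two smallest weights repeatedly:
B(35) + D(37) → 72
G(45) + E(52) → 97
72 + 97 → 169
F(142) + C(167) → 309
169 + A(178) → 347
309 + 347 → 656
Each symbol's bit-cost is frequency × depth; summing gives 1650 bits (equivalently 72 + 97 + 169 + 309 + 347 + 656).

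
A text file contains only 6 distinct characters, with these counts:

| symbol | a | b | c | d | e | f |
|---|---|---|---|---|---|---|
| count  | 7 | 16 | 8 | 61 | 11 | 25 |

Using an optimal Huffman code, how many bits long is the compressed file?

Build the Huffman tree bottom-up:
combine a(7), c(8) → 15
combine e(11), 15 → 26
combine b(16), f(25) → 41
combine 26, 41 → 67
combine d(61), 67 → 128
Each symbol's bit-cost is frequency × depth; summing gives 277 bits (equivalently 15 + 26 + 41 + 67 + 128).

277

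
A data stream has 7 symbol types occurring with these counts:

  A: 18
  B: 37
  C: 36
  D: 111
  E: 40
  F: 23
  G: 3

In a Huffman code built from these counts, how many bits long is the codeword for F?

4

Huffman merges, smallest pair first:
merge G(3) and A(18): 21
merge 21 and F(23): 44
merge C(36) and B(37): 73
merge E(40) and 44: 84
merge 73 and 84: 157
merge D(111) and 157: 268
The subtree containing F is merged 4 times, so code length = 4.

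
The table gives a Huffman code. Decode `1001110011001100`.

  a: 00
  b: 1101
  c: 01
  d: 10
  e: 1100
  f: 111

Read left to right; each codeword is recognised as soon as it completes (prefix code):
  10→d | 01→c | 1100→e | 1100→e | 1100→e
Decoded message: dceee

dceee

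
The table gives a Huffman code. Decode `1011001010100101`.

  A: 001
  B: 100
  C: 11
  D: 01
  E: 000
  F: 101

Read left to right; each codeword is recognised as soon as it completes (prefix code):
  101→F | 100→B | 101→F | 01→D | 001→A | 01→D
Decoded message: FBFDAD

FBFDAD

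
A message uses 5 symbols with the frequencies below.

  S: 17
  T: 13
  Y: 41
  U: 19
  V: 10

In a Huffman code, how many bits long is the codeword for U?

3

Build the tree from the bottom:
V(10) + T(13) → 23
S(17) + U(19) → 36
23 + 36 → 59
Y(41) + 59 → 100
The subtree containing U is merged 3 times, so code length = 3.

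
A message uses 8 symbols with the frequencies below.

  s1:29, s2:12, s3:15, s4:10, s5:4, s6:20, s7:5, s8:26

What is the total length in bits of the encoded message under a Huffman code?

Greedily combine the two least-frequent nodes:
combine s5(4), s7(5) → 9
combine 9, s4(10) → 19
combine s2(12), s3(15) → 27
combine 19, s6(20) → 39
combine s8(26), 27 → 53
combine s1(29), 39 → 68
combine 53, 68 → 121
Total encoded bits = sum of merged weights = 9 + 19 + 27 + 39 + 53 + 68 + 121 = 336.

336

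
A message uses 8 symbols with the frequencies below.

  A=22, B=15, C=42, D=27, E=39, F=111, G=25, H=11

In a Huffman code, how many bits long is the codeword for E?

3

Huffman merges, smallest pair first:
combine H(11), B(15) → 26
combine A(22), G(25) → 47
combine 26, D(27) → 53
combine E(39), C(42) → 81
combine 47, 53 → 100
combine 81, 100 → 181
combine F(111), 181 → 292
The subtree containing E is merged 3 times, so code length = 3.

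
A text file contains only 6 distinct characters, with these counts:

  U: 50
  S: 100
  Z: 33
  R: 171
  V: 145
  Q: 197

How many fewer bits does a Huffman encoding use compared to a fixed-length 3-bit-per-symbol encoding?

430

Fixed-length: 3 bits × 696 symbols = 2088 bits.
Huffman merges:
merge Z(33) and U(50): 83
merge 83 and S(100): 183
merge V(145) and R(171): 316
merge 183 and Q(197): 380
merge 316 and 380: 696
Huffman total = 83 + 183 + 316 + 380 + 696 = 1658 bits.
Saving = 2088 − 1658 = 430 bits.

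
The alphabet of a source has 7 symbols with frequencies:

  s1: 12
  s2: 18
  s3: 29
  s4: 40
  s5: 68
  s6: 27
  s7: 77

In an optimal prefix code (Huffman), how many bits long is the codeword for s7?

2

Build the tree from the bottom:
s1(12) + s2(18) → 30
s6(27) + s3(29) → 56
30 + s4(40) → 70
56 + s5(68) → 124
70 + s7(77) → 147
124 + 147 → 271
s7 sits 2 levels below the root, so its codeword is 2 bits.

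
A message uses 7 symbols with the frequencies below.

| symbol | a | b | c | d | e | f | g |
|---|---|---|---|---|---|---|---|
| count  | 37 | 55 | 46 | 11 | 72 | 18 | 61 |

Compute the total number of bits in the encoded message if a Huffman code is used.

Merge the two smallest weights repeatedly:
combine d(11), f(18) → 29
combine 29, a(37) → 66
combine c(46), b(55) → 101
combine g(61), 66 → 127
combine e(72), 101 → 173
combine 127, 173 → 300
The encoded length is the sum of every internal node's weight: 29 + 66 + 101 + 127 + 173 + 300 = 796 bits.

796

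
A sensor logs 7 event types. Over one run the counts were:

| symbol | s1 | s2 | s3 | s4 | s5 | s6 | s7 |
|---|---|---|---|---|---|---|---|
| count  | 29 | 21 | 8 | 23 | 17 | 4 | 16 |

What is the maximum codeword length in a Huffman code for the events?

Merge the two lowest-weight nodes at each step:
combine s6(4), s3(8) → 12
combine 12, s7(16) → 28
combine s5(17), s2(21) → 38
combine s4(23), 28 → 51
combine s1(29), 38 → 67
combine 51, 67 → 118
Maximum depth reached is 4.

4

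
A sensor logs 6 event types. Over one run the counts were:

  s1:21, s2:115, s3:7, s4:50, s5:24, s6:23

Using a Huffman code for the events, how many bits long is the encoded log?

Merge the two smallest weights repeatedly:
merge s3(7) and s1(21): 28
merge s6(23) and s5(24): 47
merge 28 and 47: 75
merge s4(50) and 75: 125
merge s2(115) and 125: 240
Each symbol's bit-cost is frequency × depth; summing gives 515 bits (equivalently 28 + 47 + 75 + 125 + 240).

515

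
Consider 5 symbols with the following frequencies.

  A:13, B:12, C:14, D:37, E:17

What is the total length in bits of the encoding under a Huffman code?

205

Greedily combine the two least-frequent nodes:
B(12) + A(13) → 25
C(14) + E(17) → 31
25 + 31 → 56
D(37) + 56 → 93
Total encoded bits = sum of merged weights = 25 + 31 + 56 + 93 = 205.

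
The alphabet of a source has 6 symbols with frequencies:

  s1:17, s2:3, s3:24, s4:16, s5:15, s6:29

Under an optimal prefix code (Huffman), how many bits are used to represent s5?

3

Build the tree from the bottom:
combine s2(3), s5(15) → 18
combine s4(16), s1(17) → 33
combine 18, s3(24) → 42
combine s6(29), 33 → 62
combine 42, 62 → 104
s5 sits 3 levels below the root, so its codeword is 3 bits.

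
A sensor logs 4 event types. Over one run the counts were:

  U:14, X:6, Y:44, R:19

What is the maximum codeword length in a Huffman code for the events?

Merge the two lowest-weight nodes at each step:
combine X(6), U(14) → 20
combine R(19), 20 → 39
combine 39, Y(44) → 83
The first pair merged (X, U) ends up deepest, at depth 3.

3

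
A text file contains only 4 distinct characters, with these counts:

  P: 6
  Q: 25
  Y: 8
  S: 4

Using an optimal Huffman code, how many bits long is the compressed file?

71

Greedily combine the two least-frequent nodes:
S(4) + P(6) → 10
Y(8) + 10 → 18
18 + Q(25) → 43
The encoded length is the sum of every internal node's weight: 10 + 18 + 43 = 71 bits.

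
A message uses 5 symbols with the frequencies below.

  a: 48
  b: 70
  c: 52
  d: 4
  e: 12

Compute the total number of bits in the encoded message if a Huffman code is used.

382

Greedily combine the two least-frequent nodes:
d(4) + e(12) → 16
16 + a(48) → 64
c(52) + 64 → 116
b(70) + 116 → 186
Each symbol's bit-cost is frequency × depth; summing gives 382 bits (equivalently 16 + 64 + 116 + 186).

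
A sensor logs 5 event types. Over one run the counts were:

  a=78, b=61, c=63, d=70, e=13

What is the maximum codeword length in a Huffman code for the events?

3

Merge the two lowest-weight nodes at each step:
combine e(13), b(61) → 74
combine c(63), d(70) → 133
combine 74, a(78) → 152
combine 133, 152 → 285
Maximum depth reached is 3.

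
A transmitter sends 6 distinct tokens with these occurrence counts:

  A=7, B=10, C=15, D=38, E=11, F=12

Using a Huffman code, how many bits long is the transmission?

Build the Huffman tree bottom-up:
A(7) + B(10) → 17
E(11) + F(12) → 23
C(15) + 17 → 32
23 + 32 → 55
D(38) + 55 → 93
Total encoded bits = sum of merged weights = 17 + 23 + 32 + 55 + 93 = 220.

220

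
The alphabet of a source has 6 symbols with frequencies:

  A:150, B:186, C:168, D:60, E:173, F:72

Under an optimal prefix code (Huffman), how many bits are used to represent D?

4

Huffman merges, smallest pair first:
merge D(60) and F(72): 132
merge 132 and A(150): 282
merge C(168) and E(173): 341
merge B(186) and 282: 468
merge 341 and 468: 809
D's leaf is at depth 4, giving a 4-bit codeword.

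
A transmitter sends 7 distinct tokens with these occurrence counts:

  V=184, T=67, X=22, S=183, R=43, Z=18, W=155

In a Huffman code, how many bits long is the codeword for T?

Build the tree from the bottom:
Z(18) + X(22) → 40
40 + R(43) → 83
T(67) + 83 → 150
150 + W(155) → 305
S(183) + V(184) → 367
305 + 367 → 672
T sits 3 levels below the root, so its codeword is 3 bits.

3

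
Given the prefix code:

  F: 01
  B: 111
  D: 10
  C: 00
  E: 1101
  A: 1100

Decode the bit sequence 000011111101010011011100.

CCBBFFCEA

Read left to right; each codeword is recognised as soon as it completes (prefix code):
  00→C | 00→C | 111→B | 111→B | 01→F | 01→F | 00→C | 1101→E | 1100→A
Decoded message: CCBBFFCEA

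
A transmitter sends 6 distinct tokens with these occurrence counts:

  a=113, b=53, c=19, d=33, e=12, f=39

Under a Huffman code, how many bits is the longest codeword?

4

Merge the two lowest-weight nodes at each step:
e(12) + c(19) → 31
31 + d(33) → 64
f(39) + b(53) → 92
64 + 92 → 156
a(113) + 156 → 269
The first pair merged (e, c) ends up deepest, at depth 4.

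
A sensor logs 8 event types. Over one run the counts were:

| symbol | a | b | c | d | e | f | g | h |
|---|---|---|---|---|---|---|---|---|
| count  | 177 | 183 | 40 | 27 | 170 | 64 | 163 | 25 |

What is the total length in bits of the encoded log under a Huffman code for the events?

2317

Build the Huffman tree bottom-up:
merge h(25) and d(27): 52
merge c(40) and 52: 92
merge f(64) and 92: 156
merge 156 and g(163): 319
merge e(170) and a(177): 347
merge b(183) and 319: 502
merge 347 and 502: 849
The encoded length is the sum of every internal node's weight: 52 + 92 + 156 + 319 + 347 + 502 + 849 = 2317 bits.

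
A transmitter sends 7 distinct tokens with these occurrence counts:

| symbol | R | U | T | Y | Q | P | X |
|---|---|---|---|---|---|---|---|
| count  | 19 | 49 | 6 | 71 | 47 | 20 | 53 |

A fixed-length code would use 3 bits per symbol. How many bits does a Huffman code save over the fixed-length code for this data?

103

Fixed-length: 3 bits × 265 symbols = 795 bits.
Huffman merges:
T(6) + R(19) → 25
P(20) + 25 → 45
45 + Q(47) → 92
U(49) + X(53) → 102
Y(71) + 92 → 163
102 + 163 → 265
Huffman total = 25 + 45 + 92 + 102 + 163 + 265 = 692 bits.
Saving = 795 − 692 = 103 bits.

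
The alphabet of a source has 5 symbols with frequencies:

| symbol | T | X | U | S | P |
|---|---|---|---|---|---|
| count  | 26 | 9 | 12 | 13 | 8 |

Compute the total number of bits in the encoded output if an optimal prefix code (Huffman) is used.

Merge the two smallest weights repeatedly:
combine P(8), X(9) → 17
combine U(12), S(13) → 25
combine 17, 25 → 42
combine T(26), 42 → 68
Each symbol's bit-cost is frequency × depth; summing gives 152 bits (equivalently 17 + 25 + 42 + 68).

152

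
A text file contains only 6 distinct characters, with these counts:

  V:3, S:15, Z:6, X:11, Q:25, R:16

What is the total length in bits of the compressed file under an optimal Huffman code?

Build the Huffman tree bottom-up:
V(3) + Z(6) → 9
9 + X(11) → 20
S(15) + R(16) → 31
20 + Q(25) → 45
31 + 45 → 76
Each symbol's bit-cost is frequency × depth; summing gives 181 bits (equivalently 9 + 20 + 31 + 45 + 76).

181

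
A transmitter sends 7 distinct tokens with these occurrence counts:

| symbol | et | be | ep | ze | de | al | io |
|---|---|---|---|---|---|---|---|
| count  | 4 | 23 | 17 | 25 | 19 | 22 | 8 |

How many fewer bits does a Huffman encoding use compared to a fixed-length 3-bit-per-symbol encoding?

36

Fixed-length: 3 bits × 118 symbols = 354 bits.
Huffman merges:
et(4) + io(8) → 12
12 + ep(17) → 29
de(19) + al(22) → 41
be(23) + ze(25) → 48
29 + 41 → 70
48 + 70 → 118
Huffman total = 12 + 29 + 41 + 48 + 70 + 118 = 318 bits.
Saving = 354 − 318 = 36 bits.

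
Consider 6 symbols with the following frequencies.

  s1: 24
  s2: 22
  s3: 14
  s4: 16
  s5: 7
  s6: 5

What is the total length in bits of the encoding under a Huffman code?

214

Greedily combine the two least-frequent nodes:
combine s6(5), s5(7) → 12
combine 12, s3(14) → 26
combine s4(16), s2(22) → 38
combine s1(24), 26 → 50
combine 38, 50 → 88
Each symbol's bit-cost is frequency × depth; summing gives 214 bits (equivalently 12 + 26 + 38 + 50 + 88).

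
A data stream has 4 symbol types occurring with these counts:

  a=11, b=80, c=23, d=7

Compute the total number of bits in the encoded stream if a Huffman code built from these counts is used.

Merge the two smallest weights repeatedly:
d(7) + a(11) → 18
18 + c(23) → 41
41 + b(80) → 121
Each symbol's bit-cost is frequency × depth; summing gives 180 bits (equivalently 18 + 41 + 121).

180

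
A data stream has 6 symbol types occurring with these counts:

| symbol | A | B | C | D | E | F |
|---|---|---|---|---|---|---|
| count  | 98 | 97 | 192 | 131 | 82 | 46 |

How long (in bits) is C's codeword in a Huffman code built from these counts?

Build the tree from the bottom:
F(46) + E(82) → 128
B(97) + A(98) → 195
128 + D(131) → 259
C(192) + 195 → 387
259 + 387 → 646
The subtree containing C is merged 2 times, so code length = 2.

2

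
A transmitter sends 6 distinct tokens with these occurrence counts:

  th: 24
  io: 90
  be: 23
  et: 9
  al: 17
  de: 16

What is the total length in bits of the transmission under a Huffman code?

Merge the two smallest weights repeatedly:
merge et(9) and de(16): 25
merge al(17) and be(23): 40
merge th(24) and 25: 49
merge 40 and 49: 89
merge 89 and io(90): 179
The encoded length is the sum of every internal node's weight: 25 + 40 + 49 + 89 + 179 = 382 bits.

382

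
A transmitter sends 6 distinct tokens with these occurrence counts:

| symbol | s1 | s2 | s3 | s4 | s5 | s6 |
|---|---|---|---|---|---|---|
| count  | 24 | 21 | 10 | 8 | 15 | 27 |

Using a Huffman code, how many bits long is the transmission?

261

Build the Huffman tree bottom-up:
merge s4(8) and s3(10): 18
merge s5(15) and 18: 33
merge s2(21) and s1(24): 45
merge s6(27) and 33: 60
merge 45 and 60: 105
Total encoded bits = sum of merged weights = 18 + 33 + 45 + 60 + 105 = 261.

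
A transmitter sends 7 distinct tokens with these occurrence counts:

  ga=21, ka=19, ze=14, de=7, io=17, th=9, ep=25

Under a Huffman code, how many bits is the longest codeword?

4

Merge the two lowest-weight nodes at each step:
merge de(7) and th(9): 16
merge ze(14) and 16: 30
merge io(17) and ka(19): 36
merge ga(21) and ep(25): 46
merge 30 and 36: 66
merge 46 and 66: 112
The first pair merged (de, th) ends up deepest, at depth 4.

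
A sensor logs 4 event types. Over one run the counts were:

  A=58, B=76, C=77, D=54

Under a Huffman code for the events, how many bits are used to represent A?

Repeatedly merge the two smallest:
combine D(54), A(58) → 112
combine B(76), C(77) → 153
combine 112, 153 → 265
The subtree containing A is merged 2 times, so code length = 2.

2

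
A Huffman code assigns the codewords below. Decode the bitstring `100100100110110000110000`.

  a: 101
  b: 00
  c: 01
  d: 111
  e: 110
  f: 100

fffeebcfb

Read left to right; each codeword is recognised as soon as it completes (prefix code):
  100→f | 100→f | 100→f | 110→e | 110→e | 00→b | 01→c | 100→f | 00→b
Decoded message: fffeebcfb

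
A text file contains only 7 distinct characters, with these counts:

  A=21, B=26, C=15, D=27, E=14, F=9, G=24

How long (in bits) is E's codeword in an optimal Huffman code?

4

Repeatedly merge the two smallest:
merge F(9) and E(14): 23
merge C(15) and A(21): 36
merge 23 and G(24): 47
merge B(26) and D(27): 53
merge 36 and 47: 83
merge 53 and 83: 136
E sits 4 levels below the root, so its codeword is 4 bits.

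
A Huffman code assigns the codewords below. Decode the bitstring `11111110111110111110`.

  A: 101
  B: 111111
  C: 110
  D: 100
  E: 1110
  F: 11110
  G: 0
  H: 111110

Read left to right; each codeword is recognised as soon as it completes (prefix code):
  111111→B | 101→A | 11110→F | 111110→H
Decoded message: BAFH

BAFH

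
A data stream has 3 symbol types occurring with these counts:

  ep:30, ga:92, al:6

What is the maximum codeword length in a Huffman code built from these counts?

2

Merge the two lowest-weight nodes at each step:
merge al(6) and ep(30): 36
merge 36 and ga(92): 128
The first pair merged (al, ep) ends up deepest, at depth 2.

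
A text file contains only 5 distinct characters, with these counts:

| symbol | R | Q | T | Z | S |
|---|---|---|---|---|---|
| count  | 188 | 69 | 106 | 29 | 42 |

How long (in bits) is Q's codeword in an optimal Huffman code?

Build the tree from the bottom:
Z(29) + S(42) → 71
Q(69) + 71 → 140
T(106) + 140 → 246
R(188) + 246 → 434
Q sits 3 levels below the root, so its codeword is 3 bits.

3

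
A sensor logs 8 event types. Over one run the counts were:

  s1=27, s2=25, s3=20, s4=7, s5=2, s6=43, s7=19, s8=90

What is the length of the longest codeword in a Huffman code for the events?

5

Merge the two lowest-weight nodes at each step:
s5(2) + s4(7) → 9
9 + s7(19) → 28
s3(20) + s2(25) → 45
s1(27) + 28 → 55
s6(43) + 45 → 88
55 + 88 → 143
s8(90) + 143 → 233
The first pair merged (s5, s4) ends up deepest, at depth 5.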